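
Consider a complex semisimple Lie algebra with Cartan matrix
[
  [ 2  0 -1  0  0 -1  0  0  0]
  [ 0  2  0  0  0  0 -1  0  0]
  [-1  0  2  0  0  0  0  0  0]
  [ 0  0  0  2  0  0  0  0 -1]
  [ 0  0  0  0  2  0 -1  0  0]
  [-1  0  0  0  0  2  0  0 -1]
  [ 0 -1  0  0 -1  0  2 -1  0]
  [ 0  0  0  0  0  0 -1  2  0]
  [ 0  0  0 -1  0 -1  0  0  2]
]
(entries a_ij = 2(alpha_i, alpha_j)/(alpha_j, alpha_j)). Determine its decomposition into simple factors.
The diagram associated to this matrix has two connected components: the simple roots {alpha_1, alpha_3, alpha_4, alpha_6, alpha_9} form a chain of 5 nodes with single edges (A_5), and {alpha_2, alpha_5, alpha_7, alpha_8} form a chain of 2 nodes with a fork of two nodes at one end (D_4). A semisimple Lie algebra decomposes uniquely as the direct sum of simple ideals, one per connected component of its Dynkin diagram, so g ≅ A_5 ⊕ D_4 (dimension 35 + 28 = 63).

A5 ⊕ D4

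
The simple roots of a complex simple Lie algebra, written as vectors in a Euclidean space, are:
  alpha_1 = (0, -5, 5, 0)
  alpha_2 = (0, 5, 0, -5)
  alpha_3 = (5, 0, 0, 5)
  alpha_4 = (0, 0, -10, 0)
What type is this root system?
C_4 (sp(8))

Compute the Cartan integers a_ij = 2(alpha_i, alpha_j)/(alpha_j, alpha_j); the resulting 4x4 Cartan matrix is
[[2, -1, 0, -1], [-1, 2, -1, 0], [0, -1, 2, 0], [-2, 0, 0, 2]].
The roots have two lengths (squared-length ratio 2:1); the short ones are alpha_{1,2,3}. The associated Dynkin diagram is a chain of 4 nodes with a double edge at one end; the terminal node there is the unique long simple root (C_4), so the type is C_4 (the algebra sp(8)).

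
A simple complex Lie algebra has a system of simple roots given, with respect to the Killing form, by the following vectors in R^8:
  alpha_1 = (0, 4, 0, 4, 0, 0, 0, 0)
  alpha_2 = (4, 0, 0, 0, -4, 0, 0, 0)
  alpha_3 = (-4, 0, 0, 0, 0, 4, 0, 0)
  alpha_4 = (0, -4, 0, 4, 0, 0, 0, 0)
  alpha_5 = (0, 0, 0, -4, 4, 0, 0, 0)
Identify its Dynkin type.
D_5

Compute the Cartan integers a_ij = 2(alpha_i, alpha_j)/(alpha_j, alpha_j); the resulting 5x5 Cartan matrix is
[[2, 0, 0, 0, -1], [0, 2, -1, 0, -1], [0, -1, 2, 0, 0], [0, 0, 0, 2, -1], [-1, -1, 0, -1, 2]].
All simple roots have the same length, so the diagram is simply laced. The associated Dynkin diagram is a chain of 3 nodes with a fork of two nodes at one end (D_5), so the type is D_5 (the algebra so(10)).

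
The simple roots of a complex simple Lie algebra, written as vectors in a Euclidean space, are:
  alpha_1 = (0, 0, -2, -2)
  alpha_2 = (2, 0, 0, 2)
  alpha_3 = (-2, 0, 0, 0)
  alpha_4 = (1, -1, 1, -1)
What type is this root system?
F_4

Compute the Cartan integers a_ij = 2(alpha_i, alpha_j)/(alpha_j, alpha_j); the resulting 4x4 Cartan matrix is
[[2, -1, 0, 0], [-1, 2, -2, 0], [0, -1, 2, -1], [0, 0, -1, 2]].
The roots have two lengths (squared-length ratio 2:1); the short ones are alpha_{3,4}. The associated Dynkin diagram is a chain of 4 nodes with a double edge between the middle two (F_4), so the type is F_4.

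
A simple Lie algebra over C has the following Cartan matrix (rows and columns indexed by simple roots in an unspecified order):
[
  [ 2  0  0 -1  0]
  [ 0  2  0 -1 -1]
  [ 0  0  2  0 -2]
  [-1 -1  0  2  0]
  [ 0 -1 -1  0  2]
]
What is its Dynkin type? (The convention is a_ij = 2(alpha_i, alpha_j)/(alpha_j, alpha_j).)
type C_5

The matrix has rank 5 with 2's on the diagonal. Reading the off-diagonal entries as Dynkin edges (a single edge where a_ij = a_ji = -1; a double or triple edge where a_ij * a_ji = 2 or 3), the diagram is a chain of 5 nodes with a double edge at one end; the terminal node there is the unique long simple root (C_5). One simple-root ordering that puts it in standard form is (alpha_1, alpha_4, alpha_2, alpha_5, alpha_3). So the algebra is type C_5, i.e. sp(10).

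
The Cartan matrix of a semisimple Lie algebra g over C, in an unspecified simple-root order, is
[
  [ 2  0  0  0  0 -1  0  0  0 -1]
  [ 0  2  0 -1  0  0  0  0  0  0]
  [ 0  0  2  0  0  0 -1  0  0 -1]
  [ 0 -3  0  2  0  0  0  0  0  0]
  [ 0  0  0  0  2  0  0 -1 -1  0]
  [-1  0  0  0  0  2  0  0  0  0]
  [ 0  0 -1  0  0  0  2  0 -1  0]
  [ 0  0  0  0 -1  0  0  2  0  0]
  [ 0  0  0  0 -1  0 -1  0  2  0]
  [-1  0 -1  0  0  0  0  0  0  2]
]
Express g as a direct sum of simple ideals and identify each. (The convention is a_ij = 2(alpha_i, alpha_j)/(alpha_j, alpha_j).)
The diagram associated to this matrix has two connected components: the simple roots {alpha_1, alpha_3, alpha_5, alpha_6, alpha_7, alpha_8, alpha_9, alpha_10} form a chain of 8 nodes with single edges (A_8), and {alpha_2, alpha_4} form two nodes joined by a triple edge (G_2). A semisimple Lie algebra decomposes uniquely as the direct sum of simple ideals, one per connected component of its Dynkin diagram, so g ≅ A_8 ⊕ G_2 (dimension 80 + 14 = 94).

A_8 + G_2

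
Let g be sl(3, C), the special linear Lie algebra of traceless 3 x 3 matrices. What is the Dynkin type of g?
This is sl(3), which has dimension 3^2 - 1 = 8 and rank 3 - 1 = 2 (a Cartan subalgebra is the diagonal traceless matrices). In the classification of classical Lie algebras, the special linear algebra sl(n+1) has type A_n; here n = 2, so the Dynkin diagram is a chain of 2 nodes with single edges (A_2). Hence the type is A_2.

A2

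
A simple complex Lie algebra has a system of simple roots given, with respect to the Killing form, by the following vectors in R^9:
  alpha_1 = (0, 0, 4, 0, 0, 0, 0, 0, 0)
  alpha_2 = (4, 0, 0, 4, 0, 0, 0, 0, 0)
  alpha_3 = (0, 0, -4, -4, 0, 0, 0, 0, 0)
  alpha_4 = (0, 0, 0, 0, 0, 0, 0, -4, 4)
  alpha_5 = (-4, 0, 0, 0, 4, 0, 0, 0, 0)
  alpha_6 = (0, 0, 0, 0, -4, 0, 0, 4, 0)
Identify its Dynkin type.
Compute the Cartan integers a_ij = 2(alpha_i, alpha_j)/(alpha_j, alpha_j); the resulting 6x6 Cartan matrix is
[[2, 0, -1, 0, 0, 0], [0, 2, -1, 0, -1, 0], [-2, -1, 2, 0, 0, 0], [0, 0, 0, 2, 0, -1], [0, -1, 0, 0, 2, -1], [0, 0, 0, -1, -1, 2]].
The roots have two lengths (squared-length ratio 2:1); the short ones are alpha_{1}. The associated Dynkin diagram is a chain of 6 nodes with a double edge at one end; the terminal node there is the unique short simple root (B_6), so the type is B_6 (the algebra so(13)).

type B_6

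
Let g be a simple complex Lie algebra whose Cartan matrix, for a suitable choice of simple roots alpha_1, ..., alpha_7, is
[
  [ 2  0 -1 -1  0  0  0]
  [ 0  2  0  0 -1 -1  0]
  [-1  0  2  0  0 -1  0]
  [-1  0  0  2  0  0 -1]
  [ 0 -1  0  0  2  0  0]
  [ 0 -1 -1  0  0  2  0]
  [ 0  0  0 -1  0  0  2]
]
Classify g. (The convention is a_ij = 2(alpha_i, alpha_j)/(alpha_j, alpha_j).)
A7

The matrix has rank 7 with 2's on the diagonal. Reading the off-diagonal entries as Dynkin edges (a single edge where a_ij = a_ji = -1; a double or triple edge where a_ij * a_ji = 2 or 3), the diagram is a chain of 7 nodes with single edges (A_7). One simple-root ordering that puts it in standard form is (alpha_7, alpha_4, alpha_1, alpha_3, alpha_6, alpha_2, alpha_5). So the algebra is type A_7, i.e. sl(8).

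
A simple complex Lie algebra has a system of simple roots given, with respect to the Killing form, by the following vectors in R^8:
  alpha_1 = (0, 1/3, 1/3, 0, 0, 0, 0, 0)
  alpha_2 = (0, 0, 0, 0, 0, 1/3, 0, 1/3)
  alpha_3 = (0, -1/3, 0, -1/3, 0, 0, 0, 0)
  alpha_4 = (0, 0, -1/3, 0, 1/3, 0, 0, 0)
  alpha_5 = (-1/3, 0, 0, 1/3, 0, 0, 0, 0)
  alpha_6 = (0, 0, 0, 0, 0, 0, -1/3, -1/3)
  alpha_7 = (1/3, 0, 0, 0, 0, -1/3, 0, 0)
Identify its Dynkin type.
A7

Compute the Cartan integers a_ij = 2(alpha_i, alpha_j)/(alpha_j, alpha_j); the resulting 7x7 Cartan matrix is
[[2, 0, -1, -1, 0, 0, 0], [0, 2, 0, 0, 0, -1, -1], [-1, 0, 2, 0, -1, 0, 0], [-1, 0, 0, 2, 0, 0, 0], [0, 0, -1, 0, 2, 0, -1], [0, -1, 0, 0, 0, 2, 0], [0, -1, 0, 0, -1, 0, 2]].
All simple roots have the same length, so the diagram is simply laced. The associated Dynkin diagram is a chain of 7 nodes with single edges (A_7), so the type is A_7 (the algebra sl(8)).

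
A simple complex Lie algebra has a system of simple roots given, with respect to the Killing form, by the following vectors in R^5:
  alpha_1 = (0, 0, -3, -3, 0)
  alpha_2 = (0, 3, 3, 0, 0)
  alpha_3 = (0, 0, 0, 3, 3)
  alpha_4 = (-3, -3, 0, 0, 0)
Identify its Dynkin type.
type A_4

Compute the Cartan integers a_ij = 2(alpha_i, alpha_j)/(alpha_j, alpha_j); the resulting 4x4 Cartan matrix is
[[2, -1, -1, 0], [-1, 2, 0, -1], [-1, 0, 2, 0], [0, -1, 0, 2]].
All simple roots have the same length, so the diagram is simply laced. The associated Dynkin diagram is a chain of 4 nodes with single edges (A_4), so the type is A_4 (the algebra sl(5)).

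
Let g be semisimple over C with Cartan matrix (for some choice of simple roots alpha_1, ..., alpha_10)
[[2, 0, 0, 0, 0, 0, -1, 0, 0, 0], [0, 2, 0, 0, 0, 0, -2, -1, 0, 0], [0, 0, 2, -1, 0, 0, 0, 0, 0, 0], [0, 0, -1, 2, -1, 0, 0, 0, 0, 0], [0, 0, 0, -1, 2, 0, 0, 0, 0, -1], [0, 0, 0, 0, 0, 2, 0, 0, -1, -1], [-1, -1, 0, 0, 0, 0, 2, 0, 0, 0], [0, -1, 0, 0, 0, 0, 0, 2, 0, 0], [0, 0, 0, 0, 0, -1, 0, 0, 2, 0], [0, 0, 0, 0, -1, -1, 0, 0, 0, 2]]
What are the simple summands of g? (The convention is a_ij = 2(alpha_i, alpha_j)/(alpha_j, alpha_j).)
The diagram associated to this matrix has two connected components: the simple roots {alpha_3, alpha_4, alpha_5, alpha_6, alpha_9, alpha_10} form a chain of 6 nodes with single edges (A_6), and {alpha_1, alpha_2, alpha_7, alpha_8} form a chain of 4 nodes with a double edge between the middle two (F_4). A semisimple Lie algebra decomposes uniquely as the direct sum of simple ideals, one per connected component of its Dynkin diagram, so g ≅ A_6 ⊕ F_4 (dimension 48 + 52 = 100).

type A_6 + type F_4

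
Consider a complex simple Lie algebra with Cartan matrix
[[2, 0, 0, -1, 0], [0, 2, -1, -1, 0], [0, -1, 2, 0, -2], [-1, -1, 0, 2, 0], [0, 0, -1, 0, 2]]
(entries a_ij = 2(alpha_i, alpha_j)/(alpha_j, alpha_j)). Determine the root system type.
The matrix has rank 5 with 2's on the diagonal. Reading the off-diagonal entries as Dynkin edges (a single edge where a_ij = a_ji = -1; a double or triple edge where a_ij * a_ji = 2 or 3), the diagram is a chain of 5 nodes with a double edge at one end; the terminal node there is the unique short simple root (B_5). One simple-root ordering that puts it in standard form is (alpha_1, alpha_4, alpha_2, alpha_3, alpha_5). So the algebra is type B_5, i.e. so(11).

type B_5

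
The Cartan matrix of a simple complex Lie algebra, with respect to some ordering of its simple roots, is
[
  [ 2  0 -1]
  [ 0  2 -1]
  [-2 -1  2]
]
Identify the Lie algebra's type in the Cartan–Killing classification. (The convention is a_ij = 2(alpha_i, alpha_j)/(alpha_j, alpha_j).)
B3

The matrix has rank 3 with 2's on the diagonal. Reading the off-diagonal entries as Dynkin edges (a single edge where a_ij = a_ji = -1; a double or triple edge where a_ij * a_ji = 2 or 3), the diagram is a chain of 3 nodes with a double edge at one end; the terminal node there is the unique short simple root (B_3). One simple-root ordering that puts it in standard form is (alpha_2, alpha_3, alpha_1). So the algebra is type B_3, i.e. so(7).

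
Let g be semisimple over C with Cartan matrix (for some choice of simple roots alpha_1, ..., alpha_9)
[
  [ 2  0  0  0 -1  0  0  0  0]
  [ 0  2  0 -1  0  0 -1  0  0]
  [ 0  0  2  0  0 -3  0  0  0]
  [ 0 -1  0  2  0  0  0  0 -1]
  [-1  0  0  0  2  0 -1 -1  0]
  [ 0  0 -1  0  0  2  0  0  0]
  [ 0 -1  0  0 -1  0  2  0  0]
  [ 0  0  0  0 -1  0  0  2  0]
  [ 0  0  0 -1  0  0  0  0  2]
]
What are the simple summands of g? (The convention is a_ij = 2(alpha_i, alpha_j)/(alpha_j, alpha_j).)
D7 ⊕ G2

The diagram associated to this matrix has two connected components: the simple roots {alpha_1, alpha_2, alpha_4, alpha_5, alpha_7, alpha_8, alpha_9} form a chain of 5 nodes with a fork of two nodes at one end (D_7), and {alpha_3, alpha_6} form two nodes joined by a triple edge (G_2). A semisimple Lie algebra decomposes uniquely as the direct sum of simple ideals, one per connected component of its Dynkin diagram, so g ≅ D_7 ⊕ G_2 (dimension 91 + 14 = 105).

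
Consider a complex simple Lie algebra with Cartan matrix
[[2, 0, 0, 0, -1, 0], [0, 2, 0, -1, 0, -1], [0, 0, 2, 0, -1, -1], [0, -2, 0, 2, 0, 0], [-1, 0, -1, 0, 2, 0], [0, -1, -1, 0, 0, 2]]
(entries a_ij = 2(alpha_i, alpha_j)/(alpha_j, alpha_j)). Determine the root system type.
The matrix has rank 6 with 2's on the diagonal. Reading the off-diagonal entries as Dynkin edges (a single edge where a_ij = a_ji = -1; a double or triple edge where a_ij * a_ji = 2 or 3), the diagram is a chain of 6 nodes with a double edge at one end; the terminal node there is the unique long simple root (C_6). One simple-root ordering that puts it in standard form is (alpha_1, alpha_5, alpha_3, alpha_6, alpha_2, alpha_4). So the algebra is type C_6, i.e. sp(12).

type C_6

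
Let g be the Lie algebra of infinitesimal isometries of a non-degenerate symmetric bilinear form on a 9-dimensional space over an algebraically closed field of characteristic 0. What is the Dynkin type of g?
This is so(9) with 9 odd, which has dimension 9(9-1)/2 = 36 and rank (9-1)/2 = 4. In the classification of classical Lie algebras, the orthogonal algebra so(2n+1) in an odd number of variables has type B_n; here n = 4, so the Dynkin diagram is a chain of 4 nodes with a double edge at one end; the terminal node there is the unique short simple root (B_4). Hence the type is B_4.

type B_4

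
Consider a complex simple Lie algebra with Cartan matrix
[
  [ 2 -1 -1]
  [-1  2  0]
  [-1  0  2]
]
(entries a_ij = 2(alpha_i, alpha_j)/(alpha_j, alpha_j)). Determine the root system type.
The matrix has rank 3 with 2's on the diagonal. Reading the off-diagonal entries as Dynkin edges (a single edge where a_ij = a_ji = -1; a double or triple edge where a_ij * a_ji = 2 or 3), the diagram is a chain of 3 nodes with single edges (A_3). One simple-root ordering that puts it in standard form is (alpha_3, alpha_1, alpha_2). So the algebra is type A_3, i.e. sl(4).

type A_3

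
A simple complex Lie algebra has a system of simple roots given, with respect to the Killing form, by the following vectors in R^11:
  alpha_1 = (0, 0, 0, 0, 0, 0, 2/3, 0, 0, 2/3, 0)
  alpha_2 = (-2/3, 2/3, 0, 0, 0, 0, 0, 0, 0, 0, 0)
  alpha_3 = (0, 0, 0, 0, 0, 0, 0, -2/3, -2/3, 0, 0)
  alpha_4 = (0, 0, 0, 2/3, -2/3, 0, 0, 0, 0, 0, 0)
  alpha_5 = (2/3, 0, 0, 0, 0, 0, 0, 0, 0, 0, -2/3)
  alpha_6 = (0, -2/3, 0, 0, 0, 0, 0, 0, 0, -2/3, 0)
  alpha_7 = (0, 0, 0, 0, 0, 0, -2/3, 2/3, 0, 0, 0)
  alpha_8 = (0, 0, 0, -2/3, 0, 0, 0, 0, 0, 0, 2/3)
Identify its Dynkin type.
Compute the Cartan integers a_ij = 2(alpha_i, alpha_j)/(alpha_j, alpha_j); the resulting 8x8 Cartan matrix is
[[2, 0, 0, 0, 0, -1, -1, 0], [0, 2, 0, 0, -1, -1, 0, 0], [0, 0, 2, 0, 0, 0, -1, 0], [0, 0, 0, 2, 0, 0, 0, -1], [0, -1, 0, 0, 2, 0, 0, -1], [-1, -1, 0, 0, 0, 2, 0, 0], [-1, 0, -1, 0, 0, 0, 2, 0], [0, 0, 0, -1, -1, 0, 0, 2]].
All simple roots have the same length, so the diagram is simply laced. The associated Dynkin diagram is a chain of 8 nodes with single edges (A_8), so the type is A_8 (the algebra sl(9)).

A8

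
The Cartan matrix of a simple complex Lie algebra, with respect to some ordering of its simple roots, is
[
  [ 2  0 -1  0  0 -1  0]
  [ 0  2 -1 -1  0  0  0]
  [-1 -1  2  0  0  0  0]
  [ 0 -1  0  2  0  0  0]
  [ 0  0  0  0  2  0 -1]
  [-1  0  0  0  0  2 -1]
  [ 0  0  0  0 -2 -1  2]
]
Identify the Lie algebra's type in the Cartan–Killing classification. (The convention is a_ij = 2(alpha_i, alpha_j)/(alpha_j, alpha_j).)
B7

The matrix has rank 7 with 2's on the diagonal. Reading the off-diagonal entries as Dynkin edges (a single edge where a_ij = a_ji = -1; a double or triple edge where a_ij * a_ji = 2 or 3), the diagram is a chain of 7 nodes with a double edge at one end; the terminal node there is the unique short simple root (B_7). One simple-root ordering that puts it in standard form is (alpha_4, alpha_2, alpha_3, alpha_1, alpha_6, alpha_7, alpha_5). So the algebra is type B_7, i.e. so(15).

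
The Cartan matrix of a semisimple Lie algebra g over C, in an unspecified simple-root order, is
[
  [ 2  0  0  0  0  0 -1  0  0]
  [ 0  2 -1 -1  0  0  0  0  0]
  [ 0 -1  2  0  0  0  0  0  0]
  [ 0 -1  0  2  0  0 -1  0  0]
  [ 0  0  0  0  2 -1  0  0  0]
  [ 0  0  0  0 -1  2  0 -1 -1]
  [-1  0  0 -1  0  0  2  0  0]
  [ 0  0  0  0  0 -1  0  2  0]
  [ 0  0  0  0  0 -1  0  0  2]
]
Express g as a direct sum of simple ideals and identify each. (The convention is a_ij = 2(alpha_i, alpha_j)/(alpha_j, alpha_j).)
The diagram associated to this matrix has two connected components: the simple roots {alpha_1, alpha_2, alpha_3, alpha_4, alpha_7} form a chain of 5 nodes with single edges (A_5), and {alpha_5, alpha_6, alpha_8, alpha_9} form a chain of 2 nodes with a fork of two nodes at one end (D_4). A semisimple Lie algebra decomposes uniquely as the direct sum of simple ideals, one per connected component of its Dynkin diagram, so g ≅ A_5 ⊕ D_4 (dimension 35 + 28 = 63).

A_5 ⊕ D_4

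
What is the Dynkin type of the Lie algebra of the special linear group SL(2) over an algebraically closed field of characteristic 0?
A1

This is sl(2), which has dimension 2^2 - 1 = 3 and rank 2 - 1 = 1 (a Cartan subalgebra is the diagonal traceless matrices). In the classification of classical Lie algebras, the special linear algebra sl(n+1) has type A_n; here n = 1, so the Dynkin diagram is a chain of 1 nodes with single edges (A_1). Hence the type is A_1.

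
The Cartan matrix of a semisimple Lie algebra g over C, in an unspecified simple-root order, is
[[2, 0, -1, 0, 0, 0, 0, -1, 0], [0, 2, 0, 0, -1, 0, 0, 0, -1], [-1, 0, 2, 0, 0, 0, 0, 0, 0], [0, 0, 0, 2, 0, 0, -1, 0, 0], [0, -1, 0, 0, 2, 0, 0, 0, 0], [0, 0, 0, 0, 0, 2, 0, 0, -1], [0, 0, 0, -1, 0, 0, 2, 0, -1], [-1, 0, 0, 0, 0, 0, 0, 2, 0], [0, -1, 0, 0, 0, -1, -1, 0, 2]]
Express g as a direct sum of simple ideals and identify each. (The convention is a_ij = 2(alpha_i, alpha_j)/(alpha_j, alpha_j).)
The diagram associated to this matrix has two connected components: the simple roots {alpha_1, alpha_3, alpha_8} form a chain of 3 nodes with single edges (A_3), and {alpha_2, alpha_4, alpha_5, alpha_6, alpha_7, alpha_9} form a chain of 5 nodes with one extra node attached to the third node from one end (E_6). A semisimple Lie algebra decomposes uniquely as the direct sum of simple ideals, one per connected component of its Dynkin diagram, so g ≅ A_3 ⊕ E_6 (dimension 15 + 78 = 93).

type A_3 + type E_6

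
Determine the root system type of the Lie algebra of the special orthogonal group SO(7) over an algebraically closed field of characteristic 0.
B_3

This is so(7) with 7 odd, which has dimension 7(7-1)/2 = 21 and rank (7-1)/2 = 3. In the classification of classical Lie algebras, the orthogonal algebra so(2n+1) in an odd number of variables has type B_n; here n = 3, so the Dynkin diagram is a chain of 3 nodes with a double edge at one end; the terminal node there is the unique short simple root (B_3). Hence the type is B_3.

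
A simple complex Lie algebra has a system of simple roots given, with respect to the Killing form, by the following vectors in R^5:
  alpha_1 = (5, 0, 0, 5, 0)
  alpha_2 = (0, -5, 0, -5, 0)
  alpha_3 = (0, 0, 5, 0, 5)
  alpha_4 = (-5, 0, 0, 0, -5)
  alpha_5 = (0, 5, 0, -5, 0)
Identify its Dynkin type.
Compute the Cartan integers a_ij = 2(alpha_i, alpha_j)/(alpha_j, alpha_j); the resulting 5x5 Cartan matrix is
[[2, -1, 0, -1, -1], [-1, 2, 0, 0, 0], [0, 0, 2, -1, 0], [-1, 0, -1, 2, 0], [-1, 0, 0, 0, 2]].
All simple roots have the same length, so the diagram is simply laced. The associated Dynkin diagram is a chain of 3 nodes with a fork of two nodes at one end (D_5), so the type is D_5 (the algebra so(10)).

D_5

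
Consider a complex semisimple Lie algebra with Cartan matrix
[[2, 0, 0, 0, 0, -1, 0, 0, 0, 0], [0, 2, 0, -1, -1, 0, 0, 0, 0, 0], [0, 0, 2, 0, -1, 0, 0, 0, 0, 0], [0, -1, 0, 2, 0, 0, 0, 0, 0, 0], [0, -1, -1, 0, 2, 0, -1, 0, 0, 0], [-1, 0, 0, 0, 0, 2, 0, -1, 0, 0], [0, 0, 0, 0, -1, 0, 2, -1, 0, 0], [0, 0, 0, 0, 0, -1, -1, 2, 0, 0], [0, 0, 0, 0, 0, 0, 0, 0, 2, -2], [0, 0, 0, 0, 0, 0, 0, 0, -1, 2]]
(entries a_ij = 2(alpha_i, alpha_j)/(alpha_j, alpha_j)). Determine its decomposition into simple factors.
The diagram associated to this matrix has two connected components: the simple roots {alpha_9, alpha_10} form a chain of 2 nodes with a double edge at one end; the terminal node there is the unique short simple root (B_2), and {alpha_1, alpha_2, alpha_3, alpha_4, alpha_5, alpha_6, alpha_7, alpha_8} form a chain of 7 nodes with one extra node attached to the third node from one end (E_8). A semisimple Lie algebra decomposes uniquely as the direct sum of simple ideals, one per connected component of its Dynkin diagram, so g ≅ B_2 ⊕ E_8 (dimension 10 + 248 = 258).

B_2 + E_8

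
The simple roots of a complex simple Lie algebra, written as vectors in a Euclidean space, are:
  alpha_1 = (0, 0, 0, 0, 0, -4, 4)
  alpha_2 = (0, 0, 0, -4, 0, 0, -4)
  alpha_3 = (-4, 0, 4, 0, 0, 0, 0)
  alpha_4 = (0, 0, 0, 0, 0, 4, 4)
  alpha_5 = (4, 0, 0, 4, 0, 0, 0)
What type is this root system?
Compute the Cartan integers a_ij = 2(alpha_i, alpha_j)/(alpha_j, alpha_j); the resulting 5x5 Cartan matrix is
[[2, -1, 0, 0, 0], [-1, 2, 0, -1, -1], [0, 0, 2, 0, -1], [0, -1, 0, 2, 0], [0, -1, -1, 0, 2]].
All simple roots have the same length, so the diagram is simply laced. The associated Dynkin diagram is a chain of 3 nodes with a fork of two nodes at one end (D_5), so the type is D_5 (the algebra so(10)).

D_5 (so(10))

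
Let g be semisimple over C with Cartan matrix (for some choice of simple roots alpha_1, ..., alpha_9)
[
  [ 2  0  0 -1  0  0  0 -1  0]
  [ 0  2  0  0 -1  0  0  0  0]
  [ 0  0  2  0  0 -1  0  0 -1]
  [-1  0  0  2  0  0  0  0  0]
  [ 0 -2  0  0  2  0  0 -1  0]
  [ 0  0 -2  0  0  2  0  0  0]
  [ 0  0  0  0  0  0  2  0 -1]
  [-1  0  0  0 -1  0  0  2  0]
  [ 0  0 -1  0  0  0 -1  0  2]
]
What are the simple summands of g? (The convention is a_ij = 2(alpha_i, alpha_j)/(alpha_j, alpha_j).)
B_5 ⊕ C_4

The diagram associated to this matrix has two connected components: the simple roots {alpha_1, alpha_2, alpha_4, alpha_5, alpha_8} form a chain of 5 nodes with a double edge at one end; the terminal node there is the unique short simple root (B_5), and {alpha_3, alpha_6, alpha_7, alpha_9} form a chain of 4 nodes with a double edge at one end; the terminal node there is the unique long simple root (C_4). A semisimple Lie algebra decomposes uniquely as the direct sum of simple ideals, one per connected component of its Dynkin diagram, so g ≅ B_5 ⊕ C_4 (dimension 55 + 36 = 91).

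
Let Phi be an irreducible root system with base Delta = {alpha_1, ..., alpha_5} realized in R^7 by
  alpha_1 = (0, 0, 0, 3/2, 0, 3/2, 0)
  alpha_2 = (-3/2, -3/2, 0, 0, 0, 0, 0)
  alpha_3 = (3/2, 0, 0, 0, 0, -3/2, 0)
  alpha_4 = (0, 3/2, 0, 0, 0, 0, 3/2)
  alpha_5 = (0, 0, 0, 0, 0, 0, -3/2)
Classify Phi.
Compute the Cartan integers a_ij = 2(alpha_i, alpha_j)/(alpha_j, alpha_j); the resulting 5x5 Cartan matrix is
[[2, 0, -1, 0, 0], [0, 2, -1, -1, 0], [-1, -1, 2, 0, 0], [0, -1, 0, 2, -2], [0, 0, 0, -1, 2]].
The roots have two lengths (squared-length ratio 2:1); the short ones are alpha_{5}. The associated Dynkin diagram is a chain of 5 nodes with a double edge at one end; the terminal node there is the unique short simple root (B_5), so the type is B_5 (the algebra so(11)).

B_5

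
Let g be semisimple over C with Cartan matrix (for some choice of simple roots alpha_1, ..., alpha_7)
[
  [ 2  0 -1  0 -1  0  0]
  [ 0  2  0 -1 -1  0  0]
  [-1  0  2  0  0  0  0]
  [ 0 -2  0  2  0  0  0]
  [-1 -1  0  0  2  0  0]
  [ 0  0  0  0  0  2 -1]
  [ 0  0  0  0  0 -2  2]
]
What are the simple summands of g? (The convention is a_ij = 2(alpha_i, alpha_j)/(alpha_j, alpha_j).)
B_2 ⊕ C_5

The diagram associated to this matrix has two connected components: the simple roots {alpha_6, alpha_7} form a chain of 2 nodes with a double edge at one end; the terminal node there is the unique short simple root (B_2), and {alpha_1, alpha_2, alpha_3, alpha_4, alpha_5} form a chain of 5 nodes with a double edge at one end; the terminal node there is the unique long simple root (C_5). A semisimple Lie algebra decomposes uniquely as the direct sum of simple ideals, one per connected component of its Dynkin diagram, so g ≅ B_2 ⊕ C_5 (dimension 10 + 55 = 65).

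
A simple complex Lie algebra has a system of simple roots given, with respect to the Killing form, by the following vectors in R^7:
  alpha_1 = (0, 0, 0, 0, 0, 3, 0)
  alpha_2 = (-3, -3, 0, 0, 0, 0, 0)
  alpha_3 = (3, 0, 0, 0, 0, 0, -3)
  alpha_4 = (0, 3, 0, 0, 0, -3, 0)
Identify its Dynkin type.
type B_4

Compute the Cartan integers a_ij = 2(alpha_i, alpha_j)/(alpha_j, alpha_j); the resulting 4x4 Cartan matrix is
[[2, 0, 0, -1], [0, 2, -1, -1], [0, -1, 2, 0], [-2, -1, 0, 2]].
The roots have two lengths (squared-length ratio 2:1); the short ones are alpha_{1}. The associated Dynkin diagram is a chain of 4 nodes with a double edge at one end; the terminal node there is the unique short simple root (B_4), so the type is B_4 (the algebra so(9)).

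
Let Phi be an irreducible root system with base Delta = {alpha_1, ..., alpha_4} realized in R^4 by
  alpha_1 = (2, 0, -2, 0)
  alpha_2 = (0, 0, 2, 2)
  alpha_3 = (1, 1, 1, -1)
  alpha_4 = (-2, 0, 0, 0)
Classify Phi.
Compute the Cartan integers a_ij = 2(alpha_i, alpha_j)/(alpha_j, alpha_j); the resulting 4x4 Cartan matrix is
[[2, -1, 0, -2], [-1, 2, 0, 0], [0, 0, 2, -1], [-1, 0, -1, 2]].
The roots have two lengths (squared-length ratio 2:1); the short ones are alpha_{3,4}. The associated Dynkin diagram is a chain of 4 nodes with a double edge between the middle two (F_4), so the type is F_4.

F_4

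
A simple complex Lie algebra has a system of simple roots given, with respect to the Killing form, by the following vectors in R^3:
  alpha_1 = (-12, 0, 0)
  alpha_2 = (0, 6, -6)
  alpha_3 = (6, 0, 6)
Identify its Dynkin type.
Compute the Cartan integers a_ij = 2(alpha_i, alpha_j)/(alpha_j, alpha_j); the resulting 3x3 Cartan matrix is
[[2, 0, -2], [0, 2, -1], [-1, -1, 2]].
The roots have two lengths (squared-length ratio 2:1); the short ones are alpha_{2,3}. The associated Dynkin diagram is a chain of 3 nodes with a double edge at one end; the terminal node there is the unique long simple root (C_3), so the type is C_3 (the algebra sp(6)).

C_3 (sp(6))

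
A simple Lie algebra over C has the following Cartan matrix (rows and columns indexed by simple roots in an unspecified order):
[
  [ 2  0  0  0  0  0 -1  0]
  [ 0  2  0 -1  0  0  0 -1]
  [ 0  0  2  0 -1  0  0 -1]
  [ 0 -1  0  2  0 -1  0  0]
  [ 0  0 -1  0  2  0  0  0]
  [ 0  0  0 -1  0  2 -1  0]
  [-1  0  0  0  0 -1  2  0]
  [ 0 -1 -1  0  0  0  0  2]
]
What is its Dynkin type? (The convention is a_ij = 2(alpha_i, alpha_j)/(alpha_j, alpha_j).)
A_8

The matrix has rank 8 with 2's on the diagonal. Reading the off-diagonal entries as Dynkin edges (a single edge where a_ij = a_ji = -1; a double or triple edge where a_ij * a_ji = 2 or 3), the diagram is a chain of 8 nodes with single edges (A_8). One simple-root ordering that puts it in standard form is (alpha_1, alpha_7, alpha_6, alpha_4, alpha_2, alpha_8, alpha_3, alpha_5). So the algebra is type A_8, i.e. sl(9).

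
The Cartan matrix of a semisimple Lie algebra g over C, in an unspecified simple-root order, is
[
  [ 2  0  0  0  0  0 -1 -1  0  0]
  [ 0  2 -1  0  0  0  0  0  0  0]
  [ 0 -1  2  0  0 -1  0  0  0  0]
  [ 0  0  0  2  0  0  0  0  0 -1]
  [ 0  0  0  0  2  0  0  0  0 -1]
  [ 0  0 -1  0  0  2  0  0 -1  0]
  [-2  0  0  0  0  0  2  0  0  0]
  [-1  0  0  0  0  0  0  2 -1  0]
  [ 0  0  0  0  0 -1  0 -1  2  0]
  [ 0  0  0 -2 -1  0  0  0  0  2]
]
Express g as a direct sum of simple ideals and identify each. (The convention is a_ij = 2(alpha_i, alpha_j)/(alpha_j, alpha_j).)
type B_3 + type C_7

The diagram associated to this matrix has two connected components: the simple roots {alpha_4, alpha_5, alpha_10} form a chain of 3 nodes with a double edge at one end; the terminal node there is the unique short simple root (B_3), and {alpha_1, alpha_2, alpha_3, alpha_6, alpha_7, alpha_8, alpha_9} form a chain of 7 nodes with a double edge at one end; the terminal node there is the unique long simple root (C_7). A semisimple Lie algebra decomposes uniquely as the direct sum of simple ideals, one per connected component of its Dynkin diagram, so g ≅ B_3 ⊕ C_7 (dimension 21 + 105 = 126).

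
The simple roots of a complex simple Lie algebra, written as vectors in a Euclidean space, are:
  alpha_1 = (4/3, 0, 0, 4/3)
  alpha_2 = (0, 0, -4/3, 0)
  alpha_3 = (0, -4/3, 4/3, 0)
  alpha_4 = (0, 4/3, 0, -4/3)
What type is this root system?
B4

Compute the Cartan integers a_ij = 2(alpha_i, alpha_j)/(alpha_j, alpha_j); the resulting 4x4 Cartan matrix is
[[2, 0, 0, -1], [0, 2, -1, 0], [0, -2, 2, -1], [-1, 0, -1, 2]].
The roots have two lengths (squared-length ratio 2:1); the short ones are alpha_{2}. The associated Dynkin diagram is a chain of 4 nodes with a double edge at one end; the terminal node there is the unique short simple root (B_4), so the type is B_4 (the algebra so(9)).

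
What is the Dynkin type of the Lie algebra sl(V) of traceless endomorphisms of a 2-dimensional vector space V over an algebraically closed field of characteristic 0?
This is sl(2), which has dimension 2^2 - 1 = 3 and rank 2 - 1 = 1 (a Cartan subalgebra is the diagonal traceless matrices). In the classification of classical Lie algebras, the special linear algebra sl(n+1) has type A_n; here n = 1, so the Dynkin diagram is a chain of 1 nodes with single edges (A_1). Hence the type is A_1.

type A_1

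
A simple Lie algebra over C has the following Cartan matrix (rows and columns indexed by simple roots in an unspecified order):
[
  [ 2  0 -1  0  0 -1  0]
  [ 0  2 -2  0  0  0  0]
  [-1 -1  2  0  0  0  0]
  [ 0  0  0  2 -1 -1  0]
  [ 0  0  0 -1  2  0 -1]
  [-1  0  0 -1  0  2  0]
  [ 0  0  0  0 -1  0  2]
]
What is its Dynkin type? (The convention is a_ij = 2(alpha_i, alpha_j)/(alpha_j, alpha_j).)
The matrix has rank 7 with 2's on the diagonal. Reading the off-diagonal entries as Dynkin edges (a single edge where a_ij = a_ji = -1; a double or triple edge where a_ij * a_ji = 2 or 3), the diagram is a chain of 7 nodes with a double edge at one end; the terminal node there is the unique long simple root (C_7). One simple-root ordering that puts it in standard form is (alpha_7, alpha_5, alpha_4, alpha_6, alpha_1, alpha_3, alpha_2). So the algebra is type C_7, i.e. sp(14).

C7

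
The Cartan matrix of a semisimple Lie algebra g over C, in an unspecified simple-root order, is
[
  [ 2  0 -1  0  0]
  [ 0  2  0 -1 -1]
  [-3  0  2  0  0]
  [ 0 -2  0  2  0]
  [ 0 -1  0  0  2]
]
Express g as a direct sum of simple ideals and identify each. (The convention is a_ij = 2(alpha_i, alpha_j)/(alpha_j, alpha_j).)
The diagram associated to this matrix has two connected components: the simple roots {alpha_2, alpha_4, alpha_5} form a chain of 3 nodes with a double edge at one end; the terminal node there is the unique long simple root (C_3), and {alpha_1, alpha_3} form two nodes joined by a triple edge (G_2). A semisimple Lie algebra decomposes uniquely as the direct sum of simple ideals, one per connected component of its Dynkin diagram, so g ≅ C_3 ⊕ G_2 (dimension 21 + 14 = 35).

type C_3 ⊕ type G_2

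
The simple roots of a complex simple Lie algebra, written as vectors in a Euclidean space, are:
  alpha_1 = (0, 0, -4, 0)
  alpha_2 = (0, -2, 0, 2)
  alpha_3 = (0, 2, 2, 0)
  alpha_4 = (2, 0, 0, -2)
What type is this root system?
C_4

Compute the Cartan integers a_ij = 2(alpha_i, alpha_j)/(alpha_j, alpha_j); the resulting 4x4 Cartan matrix is
[[2, 0, -2, 0], [0, 2, -1, -1], [-1, -1, 2, 0], [0, -1, 0, 2]].
The roots have two lengths (squared-length ratio 2:1); the short ones are alpha_{2,3,4}. The associated Dynkin diagram is a chain of 4 nodes with a double edge at one end; the terminal node there is the unique long simple root (C_4), so the type is C_4 (the algebra sp(8)).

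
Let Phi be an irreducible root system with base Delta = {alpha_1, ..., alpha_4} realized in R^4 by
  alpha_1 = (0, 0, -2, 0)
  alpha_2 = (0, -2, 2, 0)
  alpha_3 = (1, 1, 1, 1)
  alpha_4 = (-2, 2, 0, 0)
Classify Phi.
Compute the Cartan integers a_ij = 2(alpha_i, alpha_j)/(alpha_j, alpha_j); the resulting 4x4 Cartan matrix is
[[2, -1, -1, 0], [-2, 2, 0, -1], [-1, 0, 2, 0], [0, -1, 0, 2]].
The roots have two lengths (squared-length ratio 2:1); the short ones are alpha_{1,3}. The associated Dynkin diagram is a chain of 4 nodes with a double edge between the middle two (F_4), so the type is F_4.

F_4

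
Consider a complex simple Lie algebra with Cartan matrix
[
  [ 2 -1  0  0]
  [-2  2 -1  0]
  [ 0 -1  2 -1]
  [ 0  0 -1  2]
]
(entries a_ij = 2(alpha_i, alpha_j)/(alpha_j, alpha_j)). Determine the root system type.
The matrix has rank 4 with 2's on the diagonal. Reading the off-diagonal entries as Dynkin edges (a single edge where a_ij = a_ji = -1; a double or triple edge where a_ij * a_ji = 2 or 3), the diagram is a chain of 4 nodes with a double edge at one end; the terminal node there is the unique short simple root (B_4). One simple-root ordering that puts it in standard form is (alpha_4, alpha_3, alpha_2, alpha_1). So the algebra is type B_4, i.e. so(9).

type B_4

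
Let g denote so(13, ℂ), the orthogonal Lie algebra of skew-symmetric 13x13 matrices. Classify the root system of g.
This is so(13) with 13 odd, which has dimension 13(13-1)/2 = 78 and rank (13-1)/2 = 6. In the classification of classical Lie algebras, the orthogonal algebra so(2n+1) in an odd number of variables has type B_n; here n = 6, so the Dynkin diagram is a chain of 6 nodes with a double edge at one end; the terminal node there is the unique short simple root (B_6). Hence the type is B_6.

B_6 (so(13))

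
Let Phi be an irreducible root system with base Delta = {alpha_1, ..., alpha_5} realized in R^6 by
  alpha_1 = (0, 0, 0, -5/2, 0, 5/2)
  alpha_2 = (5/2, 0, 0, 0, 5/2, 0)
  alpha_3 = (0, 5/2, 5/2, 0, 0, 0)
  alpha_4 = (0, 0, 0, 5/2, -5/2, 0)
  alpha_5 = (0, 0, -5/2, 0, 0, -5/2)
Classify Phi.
A_5

Compute the Cartan integers a_ij = 2(alpha_i, alpha_j)/(alpha_j, alpha_j); the resulting 5x5 Cartan matrix is
[[2, 0, 0, -1, -1], [0, 2, 0, -1, 0], [0, 0, 2, 0, -1], [-1, -1, 0, 2, 0], [-1, 0, -1, 0, 2]].
All simple roots have the same length, so the diagram is simply laced. The associated Dynkin diagram is a chain of 5 nodes with single edges (A_5), so the type is A_5 (the algebra sl(6)).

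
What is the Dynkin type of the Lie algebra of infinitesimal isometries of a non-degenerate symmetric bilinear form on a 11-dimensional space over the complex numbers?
B_5 (so(11))

This is so(11) with 11 odd, which has dimension 11(11-1)/2 = 55 and rank (11-1)/2 = 5. In the classification of classical Lie algebras, the orthogonal algebra so(2n+1) in an odd number of variables has type B_n; here n = 5, so the Dynkin diagram is a chain of 5 nodes with a double edge at one end; the terminal node there is the unique short simple root (B_5). Hence the type is B_5.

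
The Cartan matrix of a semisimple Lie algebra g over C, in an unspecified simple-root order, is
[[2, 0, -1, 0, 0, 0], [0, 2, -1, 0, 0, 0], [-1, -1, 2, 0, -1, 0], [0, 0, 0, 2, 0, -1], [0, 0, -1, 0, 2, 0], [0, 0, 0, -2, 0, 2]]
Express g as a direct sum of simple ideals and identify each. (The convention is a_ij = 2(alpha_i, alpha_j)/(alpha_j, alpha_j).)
B_2 (so(5)) + D_4 (so(8))

The diagram associated to this matrix has two connected components: the simple roots {alpha_4, alpha_6} form a chain of 2 nodes with a double edge at one end; the terminal node there is the unique short simple root (B_2), and {alpha_1, alpha_2, alpha_3, alpha_5} form a chain of 2 nodes with a fork of two nodes at one end (D_4). A semisimple Lie algebra decomposes uniquely as the direct sum of simple ideals, one per connected component of its Dynkin diagram, so g ≅ B_2 ⊕ D_4 (dimension 10 + 28 = 38).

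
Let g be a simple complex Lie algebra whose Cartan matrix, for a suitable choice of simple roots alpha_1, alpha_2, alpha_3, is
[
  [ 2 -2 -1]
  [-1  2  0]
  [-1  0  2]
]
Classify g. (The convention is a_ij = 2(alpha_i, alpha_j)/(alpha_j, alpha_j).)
B3

The matrix has rank 3 with 2's on the diagonal. Reading the off-diagonal entries as Dynkin edges (a single edge where a_ij = a_ji = -1; a double or triple edge where a_ij * a_ji = 2 or 3), the diagram is a chain of 3 nodes with a double edge at one end; the terminal node there is the unique short simple root (B_3). One simple-root ordering that puts it in standard form is (alpha_3, alpha_1, alpha_2). So the algebra is type B_3, i.e. so(7).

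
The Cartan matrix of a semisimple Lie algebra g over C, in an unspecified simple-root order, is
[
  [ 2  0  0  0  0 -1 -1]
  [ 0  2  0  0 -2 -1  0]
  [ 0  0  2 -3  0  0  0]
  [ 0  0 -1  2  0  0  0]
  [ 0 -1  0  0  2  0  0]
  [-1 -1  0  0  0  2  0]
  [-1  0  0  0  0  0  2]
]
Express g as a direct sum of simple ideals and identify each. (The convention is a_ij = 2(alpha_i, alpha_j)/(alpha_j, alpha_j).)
The diagram associated to this matrix has two connected components: the simple roots {alpha_1, alpha_2, alpha_5, alpha_6, alpha_7} form a chain of 5 nodes with a double edge at one end; the terminal node there is the unique short simple root (B_5), and {alpha_3, alpha_4} form two nodes joined by a triple edge (G_2). A semisimple Lie algebra decomposes uniquely as the direct sum of simple ideals, one per connected component of its Dynkin diagram, so g ≅ B_5 ⊕ G_2 (dimension 55 + 14 = 69).

B5 + G2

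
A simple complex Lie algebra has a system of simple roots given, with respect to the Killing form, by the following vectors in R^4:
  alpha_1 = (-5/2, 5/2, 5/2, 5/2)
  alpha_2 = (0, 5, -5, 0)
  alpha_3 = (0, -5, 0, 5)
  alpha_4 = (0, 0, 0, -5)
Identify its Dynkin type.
Compute the Cartan integers a_ij = 2(alpha_i, alpha_j)/(alpha_j, alpha_j); the resulting 4x4 Cartan matrix is
[[2, 0, 0, -1], [0, 2, -1, 0], [0, -1, 2, -2], [-1, 0, -1, 2]].
The roots have two lengths (squared-length ratio 2:1); the short ones are alpha_{1,4}. The associated Dynkin diagram is a chain of 4 nodes with a double edge between the middle two (F_4), so the type is F_4.

F4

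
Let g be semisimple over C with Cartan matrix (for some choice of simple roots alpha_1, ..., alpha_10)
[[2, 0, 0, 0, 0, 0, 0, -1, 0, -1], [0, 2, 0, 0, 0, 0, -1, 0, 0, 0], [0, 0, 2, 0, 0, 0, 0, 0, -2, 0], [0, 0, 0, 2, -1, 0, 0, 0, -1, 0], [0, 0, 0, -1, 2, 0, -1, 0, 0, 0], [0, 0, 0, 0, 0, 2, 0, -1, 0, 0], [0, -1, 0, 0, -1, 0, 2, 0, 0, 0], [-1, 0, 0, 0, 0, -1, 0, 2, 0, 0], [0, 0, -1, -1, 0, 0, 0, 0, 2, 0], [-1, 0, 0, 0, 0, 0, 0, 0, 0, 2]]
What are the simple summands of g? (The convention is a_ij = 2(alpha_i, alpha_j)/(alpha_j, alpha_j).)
The diagram associated to this matrix has two connected components: the simple roots {alpha_1, alpha_6, alpha_8, alpha_10} form a chain of 4 nodes with single edges (A_4), and {alpha_2, alpha_3, alpha_4, alpha_5, alpha_7, alpha_9} form a chain of 6 nodes with a double edge at one end; the terminal node there is the unique long simple root (C_6). A semisimple Lie algebra decomposes uniquely as the direct sum of simple ideals, one per connected component of its Dynkin diagram, so g ≅ A_4 ⊕ C_6 (dimension 24 + 78 = 102).

A_4 + C_6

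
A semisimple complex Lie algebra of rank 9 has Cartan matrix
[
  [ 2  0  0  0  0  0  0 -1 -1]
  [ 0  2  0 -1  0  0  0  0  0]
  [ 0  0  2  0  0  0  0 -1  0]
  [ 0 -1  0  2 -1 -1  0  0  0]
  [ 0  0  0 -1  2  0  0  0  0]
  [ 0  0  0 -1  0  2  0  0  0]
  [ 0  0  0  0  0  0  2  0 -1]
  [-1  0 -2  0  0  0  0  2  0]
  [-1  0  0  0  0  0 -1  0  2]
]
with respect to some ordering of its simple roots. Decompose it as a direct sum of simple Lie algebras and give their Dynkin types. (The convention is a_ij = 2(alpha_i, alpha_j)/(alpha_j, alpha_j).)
B5 + D4

The diagram associated to this matrix has two connected components: the simple roots {alpha_1, alpha_3, alpha_7, alpha_8, alpha_9} form a chain of 5 nodes with a double edge at one end; the terminal node there is the unique short simple root (B_5), and {alpha_2, alpha_4, alpha_5, alpha_6} form a chain of 2 nodes with a fork of two nodes at one end (D_4). A semisimple Lie algebra decomposes uniquely as the direct sum of simple ideals, one per connected component of its Dynkin diagram, so g ≅ B_5 ⊕ D_4 (dimension 55 + 28 = 83).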